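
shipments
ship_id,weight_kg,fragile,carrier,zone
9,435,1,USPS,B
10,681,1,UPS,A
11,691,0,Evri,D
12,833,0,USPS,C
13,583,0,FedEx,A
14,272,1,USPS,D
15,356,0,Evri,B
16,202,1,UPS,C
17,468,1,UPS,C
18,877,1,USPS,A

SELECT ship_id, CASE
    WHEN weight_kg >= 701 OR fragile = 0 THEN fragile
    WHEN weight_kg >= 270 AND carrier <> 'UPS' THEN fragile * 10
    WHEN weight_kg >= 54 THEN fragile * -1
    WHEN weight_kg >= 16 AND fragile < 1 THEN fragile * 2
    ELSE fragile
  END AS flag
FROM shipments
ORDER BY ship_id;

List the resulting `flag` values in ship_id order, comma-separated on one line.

10, -1, 0, 0, 0, 10, 0, -1, -1, 1

ship_id=9: weight_kg >= 270 AND carrier <> 'UPS' → 10
ship_id=10: weight_kg >= 54 → -1
ship_id=11: weight_kg >= 701 OR fragile = 0 → 0
ship_id=12: weight_kg >= 701 OR fragile = 0 → 0
ship_id=13: weight_kg >= 701 OR fragile = 0 → 0
ship_id=14: weight_kg >= 270 AND carrier <> 'UPS' → 10
ship_id=15: weight_kg >= 701 OR fragile = 0 → 0
ship_id=16: weight_kg >= 54 → -1
ship_id=17: weight_kg >= 54 → -1
ship_id=18: weight_kg >= 701 OR fragile = 0 → 1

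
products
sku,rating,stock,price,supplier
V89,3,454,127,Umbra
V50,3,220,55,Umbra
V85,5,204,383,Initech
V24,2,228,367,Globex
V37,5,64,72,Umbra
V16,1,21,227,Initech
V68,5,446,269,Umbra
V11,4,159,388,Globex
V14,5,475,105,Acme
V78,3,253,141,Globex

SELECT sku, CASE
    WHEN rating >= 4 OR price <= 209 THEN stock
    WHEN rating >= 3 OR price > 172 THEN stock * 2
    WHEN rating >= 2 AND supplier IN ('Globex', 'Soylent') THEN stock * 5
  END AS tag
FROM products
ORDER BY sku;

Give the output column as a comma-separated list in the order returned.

159, 475, 42, 456, 64, 220, 446, 253, 204, 454

sku=V11: rating >= 4 OR price <= 209 → 159
sku=V14: rating >= 4 OR price <= 209 → 475
sku=V16: rating >= 3 OR price > 172 → 42
sku=V24: rating >= 3 OR price > 172 → 456
sku=V37: rating >= 4 OR price <= 209 → 64
sku=V50: rating >= 4 OR price <= 209 → 220
sku=V68: rating >= 4 OR price <= 209 → 446
sku=V78: rating >= 4 OR price <= 209 → 253
sku=V85: rating >= 4 OR price <= 209 → 204
sku=V89: rating >= 4 OR price <= 209 → 454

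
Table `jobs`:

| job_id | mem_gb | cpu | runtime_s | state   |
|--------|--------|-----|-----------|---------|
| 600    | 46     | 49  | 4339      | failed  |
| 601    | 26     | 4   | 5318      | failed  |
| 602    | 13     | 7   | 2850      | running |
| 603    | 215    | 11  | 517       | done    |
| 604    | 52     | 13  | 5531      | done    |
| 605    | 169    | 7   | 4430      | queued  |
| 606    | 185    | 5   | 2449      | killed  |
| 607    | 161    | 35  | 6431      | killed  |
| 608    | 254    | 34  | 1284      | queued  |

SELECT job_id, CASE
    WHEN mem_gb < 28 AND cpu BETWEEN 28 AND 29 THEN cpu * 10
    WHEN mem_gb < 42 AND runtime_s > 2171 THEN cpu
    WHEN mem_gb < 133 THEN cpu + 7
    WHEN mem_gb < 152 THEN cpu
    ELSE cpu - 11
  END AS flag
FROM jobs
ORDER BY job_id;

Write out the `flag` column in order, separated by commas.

job_id=600: mem_gb < 133 → 56
job_id=601: mem_gb < 42 AND runtime_s > 2171 → 4
job_id=602: mem_gb < 42 AND runtime_s > 2171 → 7
job_id=603: ELSE → 0
job_id=604: mem_gb < 133 → 20
job_id=605: ELSE → -4
job_id=606: ELSE → -6
job_id=607: ELSE → 24
job_id=608: ELSE → 23

56, 4, 7, 0, 20, -4, -6, 24, 23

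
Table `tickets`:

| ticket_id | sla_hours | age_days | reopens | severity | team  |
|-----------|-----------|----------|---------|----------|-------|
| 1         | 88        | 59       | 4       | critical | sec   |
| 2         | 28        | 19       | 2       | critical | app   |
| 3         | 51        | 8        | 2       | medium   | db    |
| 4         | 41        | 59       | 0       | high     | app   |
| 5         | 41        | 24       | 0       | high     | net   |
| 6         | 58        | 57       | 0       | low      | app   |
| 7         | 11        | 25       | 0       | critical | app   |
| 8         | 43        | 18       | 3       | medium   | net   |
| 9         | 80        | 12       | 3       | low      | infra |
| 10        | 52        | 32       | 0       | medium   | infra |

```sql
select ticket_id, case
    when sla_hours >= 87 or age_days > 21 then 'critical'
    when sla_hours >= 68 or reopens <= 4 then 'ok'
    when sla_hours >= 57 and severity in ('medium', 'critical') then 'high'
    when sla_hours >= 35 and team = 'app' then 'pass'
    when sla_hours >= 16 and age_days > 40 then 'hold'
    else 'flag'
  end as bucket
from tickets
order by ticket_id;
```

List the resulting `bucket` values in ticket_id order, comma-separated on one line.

critical, ok, ok, critical, critical, critical, critical, ok, ok, critical

ticket_id=1: sla_hours >= 87 or age_days > 21 → critical
ticket_id=2: sla_hours >= 68 or reopens <= 4 → ok
ticket_id=3: sla_hours >= 68 or reopens <= 4 → ok
ticket_id=4: sla_hours >= 87 or age_days > 21 → critical
ticket_id=5: sla_hours >= 87 or age_days > 21 → critical
ticket_id=6: sla_hours >= 87 or age_days > 21 → critical
ticket_id=7: sla_hours >= 87 or age_days > 21 → critical
ticket_id=8: sla_hours >= 68 or reopens <= 4 → ok
ticket_id=9: sla_hours >= 68 or reopens <= 4 → ok
ticket_id=10: sla_hours >= 87 or age_days > 21 → critical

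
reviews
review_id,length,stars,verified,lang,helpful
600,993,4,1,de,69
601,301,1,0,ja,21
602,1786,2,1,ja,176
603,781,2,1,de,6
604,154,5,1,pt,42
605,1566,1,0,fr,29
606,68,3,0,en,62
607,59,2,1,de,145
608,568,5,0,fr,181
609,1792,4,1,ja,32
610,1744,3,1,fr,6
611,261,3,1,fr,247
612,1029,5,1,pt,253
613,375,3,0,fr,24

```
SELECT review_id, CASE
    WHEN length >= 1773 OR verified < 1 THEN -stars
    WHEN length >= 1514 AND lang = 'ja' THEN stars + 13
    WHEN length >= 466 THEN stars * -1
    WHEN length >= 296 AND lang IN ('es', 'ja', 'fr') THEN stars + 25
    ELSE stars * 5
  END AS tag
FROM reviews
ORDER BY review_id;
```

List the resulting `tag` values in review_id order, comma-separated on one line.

-4, -1, -2, -2, 25, -1, -3, 10, -5, -4, -3, 15, -5, -3

review_id=600: length >= 466 → -4
review_id=601: length >= 1773 OR verified < 1 → -1
review_id=602: length >= 1773 OR verified < 1 → -2
review_id=603: length >= 466 → -2
review_id=604: ELSE → 25
review_id=605: length >= 1773 OR verified < 1 → -1
review_id=606: length >= 1773 OR verified < 1 → -3
review_id=607: ELSE → 10
review_id=608: length >= 1773 OR verified < 1 → -5
review_id=609: length >= 1773 OR verified < 1 → -4
review_id=610: length >= 466 → -3
review_id=611: ELSE → 15
review_id=612: length >= 466 → -5
review_id=613: length >= 1773 OR verified < 1 → -3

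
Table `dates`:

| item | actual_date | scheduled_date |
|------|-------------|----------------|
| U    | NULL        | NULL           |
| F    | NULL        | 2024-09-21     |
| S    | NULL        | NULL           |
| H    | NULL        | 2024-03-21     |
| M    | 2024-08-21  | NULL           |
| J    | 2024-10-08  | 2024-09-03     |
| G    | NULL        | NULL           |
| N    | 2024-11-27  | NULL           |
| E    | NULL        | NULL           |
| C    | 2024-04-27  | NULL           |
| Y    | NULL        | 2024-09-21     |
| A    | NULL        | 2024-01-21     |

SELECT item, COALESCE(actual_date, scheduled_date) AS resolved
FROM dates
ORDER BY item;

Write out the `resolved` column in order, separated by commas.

2024-01-21, 2024-04-27, NULL, 2024-09-21, NULL, 2024-03-21, 2024-10-08, 2024-08-21, 2024-11-27, NULL, NULL, 2024-09-21

item=A: actual_date=NULL, scheduled_date=2024-01-21 → 2024-01-21
item=C: actual_date=2024-04-27 → 2024-04-27
item=E: actual_date=NULL, scheduled_date=NULL (all NULL) → NULL
item=F: actual_date=NULL, scheduled_date=2024-09-21 → 2024-09-21
item=G: actual_date=NULL, scheduled_date=NULL (all NULL) → NULL
item=H: actual_date=NULL, scheduled_date=2024-03-21 → 2024-03-21
item=J: actual_date=2024-10-08 → 2024-10-08
item=M: actual_date=2024-08-21 → 2024-08-21
item=N: actual_date=2024-11-27 → 2024-11-27
item=S: actual_date=NULL, scheduled_date=NULL (all NULL) → NULL
item=U: actual_date=NULL, scheduled_date=NULL (all NULL) → NULL
item=Y: actual_date=NULL, scheduled_date=2024-09-21 → 2024-09-21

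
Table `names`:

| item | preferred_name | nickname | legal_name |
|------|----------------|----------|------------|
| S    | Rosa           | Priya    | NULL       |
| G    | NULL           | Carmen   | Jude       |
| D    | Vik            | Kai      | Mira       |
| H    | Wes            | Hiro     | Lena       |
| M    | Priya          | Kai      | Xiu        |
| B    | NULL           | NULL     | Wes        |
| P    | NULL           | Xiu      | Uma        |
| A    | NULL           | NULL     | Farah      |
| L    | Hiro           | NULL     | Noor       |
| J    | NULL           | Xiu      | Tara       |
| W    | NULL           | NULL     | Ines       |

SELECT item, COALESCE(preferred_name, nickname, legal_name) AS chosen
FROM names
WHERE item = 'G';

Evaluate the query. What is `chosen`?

item = G: preferred_name=NULL, nickname=Carmen, legal_name=Jude.
preferred_name=NULL, nickname=Carmen → Carmen

Carmen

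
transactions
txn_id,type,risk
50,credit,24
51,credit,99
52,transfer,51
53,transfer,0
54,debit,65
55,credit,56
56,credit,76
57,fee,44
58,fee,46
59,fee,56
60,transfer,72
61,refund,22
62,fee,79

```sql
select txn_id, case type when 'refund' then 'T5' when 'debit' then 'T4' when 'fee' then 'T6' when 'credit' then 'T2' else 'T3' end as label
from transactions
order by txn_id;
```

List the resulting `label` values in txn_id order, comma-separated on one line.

txn_id=50: type='credit' → T2
txn_id=51: type='credit' → T2
txn_id=52: ELSE → T3
txn_id=53: ELSE → T3
txn_id=54: type='debit' → T4
txn_id=55: type='credit' → T2
txn_id=56: type='credit' → T2
txn_id=57: type='fee' → T6
txn_id=58: type='fee' → T6
txn_id=59: type='fee' → T6
txn_id=60: ELSE → T3
txn_id=61: type='refund' → T5
txn_id=62: type='fee' → T6

T2, T2, T3, T3, T4, T2, T2, T6, T6, T6, T3, T5, T6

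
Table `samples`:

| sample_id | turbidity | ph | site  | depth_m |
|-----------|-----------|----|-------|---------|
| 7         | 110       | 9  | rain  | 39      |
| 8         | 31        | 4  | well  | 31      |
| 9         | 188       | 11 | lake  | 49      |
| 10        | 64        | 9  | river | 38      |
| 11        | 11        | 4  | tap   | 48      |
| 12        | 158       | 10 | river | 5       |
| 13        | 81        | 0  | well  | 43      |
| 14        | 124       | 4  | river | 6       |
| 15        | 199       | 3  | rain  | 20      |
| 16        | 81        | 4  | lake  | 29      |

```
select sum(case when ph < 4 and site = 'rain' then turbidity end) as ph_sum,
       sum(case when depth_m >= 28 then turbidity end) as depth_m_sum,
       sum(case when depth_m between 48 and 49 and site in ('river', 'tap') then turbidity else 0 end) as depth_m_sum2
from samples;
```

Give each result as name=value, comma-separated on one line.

ph_sum=199, depth_m_sum=566, depth_m_sum2=11

[ph_sum: ph < 4 and site = 'rain']
sample_id=7: ✗
sample_id=8: ✗
sample_id=9: ✗
sample_id=10: ✗
sample_id=11: ✗
sample_id=12: ✗
sample_id=13: ✗
sample_id=14: ✗
sample_id=15: ✓ → 199
sample_id=16: ✗
ph_sum = 199
—
[depth_m_sum: depth_m >= 28]
sample_id=7: ✓ → 110
sample_id=8: ✓ → 31
sample_id=9: ✓ → 188
sample_id=10: ✓ → 64
sample_id=11: ✓ → 11
sample_id=12: ✗
sample_id=13: ✓ → 81
sample_id=14: ✗
sample_id=15: ✗
sample_id=16: ✓ → 81
depth_m_sum = 110 + 31 + 188 + 64 + 11 + 81 + 81 = 566
—
[depth_m_sum2: depth_m between 48 and 49 and site in ('river', 'tap')]
sample_id=7: ✗
sample_id=8: ✗
sample_id=9: ✗
sample_id=10: ✗
sample_id=11: ✓ → 11
sample_id=12: ✗
sample_id=13: ✗
sample_id=14: ✗
sample_id=15: ✗
sample_id=16: ✗
depth_m_sum2 = 11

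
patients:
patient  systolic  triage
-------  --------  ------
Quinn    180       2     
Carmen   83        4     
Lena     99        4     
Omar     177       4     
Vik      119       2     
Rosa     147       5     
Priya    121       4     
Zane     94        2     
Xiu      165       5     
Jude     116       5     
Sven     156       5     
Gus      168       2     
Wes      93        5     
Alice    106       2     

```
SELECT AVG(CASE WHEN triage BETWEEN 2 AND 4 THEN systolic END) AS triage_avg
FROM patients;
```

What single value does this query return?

127.4444444444

patient=Quinn: ✓ → 180
patient=Carmen: ✓ → 83
patient=Lena: ✓ → 99
patient=Omar: ✓ → 177
patient=Vik: ✓ → 119
patient=Rosa: ✗
patient=Priya: ✓ → 121
patient=Zane: ✓ → 94
patient=Xiu: ✗
patient=Jude: ✗
patient=Sven: ✗
patient=Gus: ✓ → 168
patient=Wes: ✗
patient=Alice: ✓ → 106
triage_avg = (180 + 83 + 99 + 177 + 119 + 121 + 94 + 168 + 106) / 9 = 127.4444444444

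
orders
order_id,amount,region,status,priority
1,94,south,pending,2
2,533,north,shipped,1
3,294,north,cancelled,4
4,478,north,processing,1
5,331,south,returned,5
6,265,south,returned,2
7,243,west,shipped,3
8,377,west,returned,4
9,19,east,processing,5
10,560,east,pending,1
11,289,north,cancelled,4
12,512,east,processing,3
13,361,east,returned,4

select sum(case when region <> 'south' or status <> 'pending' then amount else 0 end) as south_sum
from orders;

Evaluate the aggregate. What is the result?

order_id=1: ✗
order_id=2: ✓ → 533
order_id=3: ✓ → 294
order_id=4: ✓ → 478
order_id=5: ✓ → 331
order_id=6: ✓ → 265
order_id=7: ✓ → 243
order_id=8: ✓ → 377
order_id=9: ✓ → 19
order_id=10: ✓ → 560
order_id=11: ✓ → 289
order_id=12: ✓ → 512
order_id=13: ✓ → 361
south_sum = 533 + 294 + 478 + 331 + 265 + 243 + 377 + 19 + 560 + 289 + 512 + 361 = 4262

4262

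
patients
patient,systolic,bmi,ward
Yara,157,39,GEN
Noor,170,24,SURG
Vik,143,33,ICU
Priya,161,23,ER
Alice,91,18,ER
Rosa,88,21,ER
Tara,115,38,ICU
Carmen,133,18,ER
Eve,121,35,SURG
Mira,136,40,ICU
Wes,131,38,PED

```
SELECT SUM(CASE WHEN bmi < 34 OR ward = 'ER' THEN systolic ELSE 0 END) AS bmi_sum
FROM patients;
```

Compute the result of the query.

786

patient=Yara: ✗
patient=Noor: ✓ → 170
patient=Vik: ✓ → 143
patient=Priya: ✓ → 161
patient=Alice: ✓ → 91
patient=Rosa: ✓ → 88
patient=Tara: ✗
patient=Carmen: ✓ → 133
patient=Eve: ✗
patient=Mira: ✗
patient=Wes: ✗
bmi_sum = 170 + 143 + 161 + 91 + 88 + 133 = 786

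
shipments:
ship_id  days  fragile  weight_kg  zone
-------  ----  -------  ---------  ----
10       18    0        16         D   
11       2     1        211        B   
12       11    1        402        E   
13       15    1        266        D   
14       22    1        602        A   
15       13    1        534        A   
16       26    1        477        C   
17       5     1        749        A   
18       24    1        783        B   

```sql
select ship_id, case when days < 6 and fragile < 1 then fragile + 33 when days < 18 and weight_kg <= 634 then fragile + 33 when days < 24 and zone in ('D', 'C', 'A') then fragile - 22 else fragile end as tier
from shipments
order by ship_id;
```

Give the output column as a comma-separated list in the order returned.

ship_id=10: days < 24 and zone in ('D', 'C', 'A') → -22
ship_id=11: days < 18 and weight_kg <= 634 → 34
ship_id=12: days < 18 and weight_kg <= 634 → 34
ship_id=13: days < 18 and weight_kg <= 634 → 34
ship_id=14: days < 24 and zone in ('D', 'C', 'A') → -21
ship_id=15: days < 18 and weight_kg <= 634 → 34
ship_id=16: ELSE → 1
ship_id=17: days < 24 and zone in ('D', 'C', 'A') → -21
ship_id=18: ELSE → 1

-22, 34, 34, 34, -21, 34, 1, -21, 1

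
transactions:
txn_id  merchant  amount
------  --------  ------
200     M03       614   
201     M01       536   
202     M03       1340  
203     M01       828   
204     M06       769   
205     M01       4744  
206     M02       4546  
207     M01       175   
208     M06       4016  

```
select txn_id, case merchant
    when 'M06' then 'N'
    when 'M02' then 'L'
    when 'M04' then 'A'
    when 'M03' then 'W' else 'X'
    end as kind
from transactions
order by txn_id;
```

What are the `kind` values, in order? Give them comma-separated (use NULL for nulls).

txn_id=200: merchant='M03' → W
txn_id=201: ELSE → X
txn_id=202: merchant='M03' → W
txn_id=203: ELSE → X
txn_id=204: merchant='M06' → N
txn_id=205: ELSE → X
txn_id=206: merchant='M02' → L
txn_id=207: ELSE → X
txn_id=208: merchant='M06' → N

W, X, W, X, N, X, L, X, N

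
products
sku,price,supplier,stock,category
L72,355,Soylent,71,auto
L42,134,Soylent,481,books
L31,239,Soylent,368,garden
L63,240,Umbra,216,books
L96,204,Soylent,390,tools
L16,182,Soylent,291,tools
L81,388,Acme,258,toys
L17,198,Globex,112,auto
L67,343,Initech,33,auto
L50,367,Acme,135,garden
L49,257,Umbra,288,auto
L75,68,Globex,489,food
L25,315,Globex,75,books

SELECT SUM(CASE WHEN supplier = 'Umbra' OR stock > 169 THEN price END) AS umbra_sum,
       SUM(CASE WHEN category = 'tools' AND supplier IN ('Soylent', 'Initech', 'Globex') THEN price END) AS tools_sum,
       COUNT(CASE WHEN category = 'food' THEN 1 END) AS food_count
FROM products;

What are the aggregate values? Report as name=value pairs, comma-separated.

[umbra_sum: supplier = 'Umbra' OR stock > 169]
sku=L72: ✗
sku=L42: ✓ → 134
sku=L31: ✓ → 239
sku=L63: ✓ → 240
sku=L96: ✓ → 204
sku=L16: ✓ → 182
sku=L81: ✓ → 388
sku=L17: ✗
sku=L67: ✗
sku=L50: ✗
sku=L49: ✓ → 257
sku=L75: ✓ → 68
sku=L25: ✗
umbra_sum = 134 + 239 + 240 + 204 + 182 + 388 + 257 + 68 = 1712
—
[tools_sum: category = 'tools' AND supplier IN ('Soylent', 'Initech', 'Globex')]
sku=L72: ✗
sku=L42: ✗
sku=L31: ✗
sku=L63: ✗
sku=L96: ✓ → 204
sku=L16: ✓ → 182
sku=L81: ✗
sku=L17: ✗
sku=L67: ✗
sku=L50: ✗
sku=L49: ✗
sku=L75: ✗
sku=L25: ✗
tools_sum = 204 + 182 = 386
—
[food_count: category = 'food']
sku=L72: ✗
sku=L42: ✗
sku=L31: ✗
sku=L63: ✗
sku=L96: ✗
sku=L16: ✗
sku=L81: ✗
sku=L17: ✗
sku=L67: ✗
sku=L50: ✗
sku=L49: ✗
sku=L75: ✓ → 1
sku=L25: ✗
food_count = COUNT(1) = 1

umbra_sum=1712, tools_sum=386, food_count=1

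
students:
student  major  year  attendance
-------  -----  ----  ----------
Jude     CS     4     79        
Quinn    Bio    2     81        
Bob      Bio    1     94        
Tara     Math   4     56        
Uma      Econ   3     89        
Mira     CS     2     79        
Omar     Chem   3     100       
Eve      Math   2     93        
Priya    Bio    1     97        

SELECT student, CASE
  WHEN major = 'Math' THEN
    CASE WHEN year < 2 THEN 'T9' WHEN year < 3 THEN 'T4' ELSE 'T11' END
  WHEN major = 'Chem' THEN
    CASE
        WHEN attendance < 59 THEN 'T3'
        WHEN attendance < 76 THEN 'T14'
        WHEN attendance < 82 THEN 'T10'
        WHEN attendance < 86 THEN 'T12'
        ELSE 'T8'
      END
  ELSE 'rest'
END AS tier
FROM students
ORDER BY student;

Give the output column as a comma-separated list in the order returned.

student=Bob: major='Bio' → outer ELSE → rest
student=Eve: major='Math' → inner[year < 3] → T4
student=Jude: major='CS' → outer ELSE → rest
student=Mira: major='CS' → outer ELSE → rest
student=Omar: major='Chem' → inner[ELSE] → T8
student=Priya: major='Bio' → outer ELSE → rest
student=Quinn: major='Bio' → outer ELSE → rest
student=Tara: major='Math' → inner[ELSE] → T11
student=Uma: major='Econ' → outer ELSE → rest

rest, T4, rest, rest, T8, rest, rest, T11, rest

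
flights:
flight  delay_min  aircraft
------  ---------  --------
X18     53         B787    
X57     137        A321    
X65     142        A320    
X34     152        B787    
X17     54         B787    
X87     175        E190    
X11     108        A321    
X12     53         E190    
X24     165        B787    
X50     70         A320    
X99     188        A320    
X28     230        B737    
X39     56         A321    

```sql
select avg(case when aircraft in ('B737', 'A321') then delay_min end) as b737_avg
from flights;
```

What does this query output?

132.75

flight=X18: ✗
flight=X57: ✓ → 137
flight=X65: ✗
flight=X34: ✗
flight=X17: ✗
flight=X87: ✗
flight=X11: ✓ → 108
flight=X12: ✗
flight=X24: ✗
flight=X50: ✗
flight=X99: ✗
flight=X28: ✓ → 230
flight=X39: ✓ → 56
b737_avg = (137 + 108 + 230 + 56) / 4 = 132.75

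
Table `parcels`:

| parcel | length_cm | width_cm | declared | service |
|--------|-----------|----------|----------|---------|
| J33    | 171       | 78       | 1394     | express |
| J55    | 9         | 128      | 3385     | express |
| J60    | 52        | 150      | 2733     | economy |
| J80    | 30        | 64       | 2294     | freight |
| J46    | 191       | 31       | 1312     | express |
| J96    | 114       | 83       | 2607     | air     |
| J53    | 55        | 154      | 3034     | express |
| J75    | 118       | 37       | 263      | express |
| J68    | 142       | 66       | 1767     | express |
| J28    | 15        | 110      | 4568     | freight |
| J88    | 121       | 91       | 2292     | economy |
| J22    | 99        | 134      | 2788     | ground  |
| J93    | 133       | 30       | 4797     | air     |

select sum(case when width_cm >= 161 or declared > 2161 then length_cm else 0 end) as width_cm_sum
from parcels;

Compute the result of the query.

parcel=J33: ✗
parcel=J55: ✓ → 9
parcel=J60: ✓ → 52
parcel=J80: ✓ → 30
parcel=J46: ✗
parcel=J96: ✓ → 114
parcel=J53: ✓ → 55
parcel=J75: ✗
parcel=J68: ✗
parcel=J28: ✓ → 15
parcel=J88: ✓ → 121
parcel=J22: ✓ → 99
parcel=J93: ✓ → 133
width_cm_sum = 9 + 52 + 30 + 114 + 55 + 15 + 121 + 99 + 133 = 628

628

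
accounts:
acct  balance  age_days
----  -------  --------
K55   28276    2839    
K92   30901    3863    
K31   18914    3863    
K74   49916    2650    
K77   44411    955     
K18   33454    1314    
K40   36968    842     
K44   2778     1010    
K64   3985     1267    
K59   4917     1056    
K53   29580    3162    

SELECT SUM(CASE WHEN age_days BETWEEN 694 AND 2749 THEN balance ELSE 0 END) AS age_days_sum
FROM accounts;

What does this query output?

176429

acct=K55: ✗
acct=K92: ✗
acct=K31: ✗
acct=K74: ✓ → 49916
acct=K77: ✓ → 44411
acct=K18: ✓ → 33454
acct=K40: ✓ → 36968
acct=K44: ✓ → 2778
acct=K64: ✓ → 3985
acct=K59: ✓ → 4917
acct=K53: ✗
age_days_sum = 49916 + 44411 + 33454 + 36968 + 2778 + 3985 + 4917 = 176429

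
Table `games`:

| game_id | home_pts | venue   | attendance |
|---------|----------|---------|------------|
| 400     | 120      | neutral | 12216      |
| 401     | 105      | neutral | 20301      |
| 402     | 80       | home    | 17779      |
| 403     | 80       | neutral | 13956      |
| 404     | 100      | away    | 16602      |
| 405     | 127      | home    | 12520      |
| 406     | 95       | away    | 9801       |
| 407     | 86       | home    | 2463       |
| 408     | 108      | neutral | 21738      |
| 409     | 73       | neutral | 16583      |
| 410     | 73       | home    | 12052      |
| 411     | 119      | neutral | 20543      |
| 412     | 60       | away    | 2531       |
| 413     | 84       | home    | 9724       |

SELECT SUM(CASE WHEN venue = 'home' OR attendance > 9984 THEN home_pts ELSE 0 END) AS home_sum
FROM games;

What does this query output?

game_id=400: ✓ → 120
game_id=401: ✓ → 105
game_id=402: ✓ → 80
game_id=403: ✓ → 80
game_id=404: ✓ → 100
game_id=405: ✓ → 127
game_id=406: ✗
game_id=407: ✓ → 86
game_id=408: ✓ → 108
game_id=409: ✓ → 73
game_id=410: ✓ → 73
game_id=411: ✓ → 119
game_id=412: ✗
game_id=413: ✓ → 84
home_sum = 120 + 105 + 80 + 80 + 100 + 127 + 86 + 108 + 73 + 73 + 119 + 84 = 1155

1155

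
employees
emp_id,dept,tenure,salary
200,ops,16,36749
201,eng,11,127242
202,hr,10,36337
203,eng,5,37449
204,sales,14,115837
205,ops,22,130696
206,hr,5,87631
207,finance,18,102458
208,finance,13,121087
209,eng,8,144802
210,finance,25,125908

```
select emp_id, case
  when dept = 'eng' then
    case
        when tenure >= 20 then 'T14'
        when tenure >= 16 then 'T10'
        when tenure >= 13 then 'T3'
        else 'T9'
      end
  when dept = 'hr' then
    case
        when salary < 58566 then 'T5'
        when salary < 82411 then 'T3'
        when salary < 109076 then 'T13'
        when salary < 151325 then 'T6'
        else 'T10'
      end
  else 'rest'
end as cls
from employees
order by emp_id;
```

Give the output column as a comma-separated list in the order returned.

rest, T9, T5, T9, rest, rest, T13, rest, rest, T9, rest

emp_id=200: dept='ops' → outer ELSE → rest
emp_id=201: dept='eng' → inner[ELSE] → T9
emp_id=202: dept='hr' → inner[salary < 58566] → T5
emp_id=203: dept='eng' → inner[ELSE] → T9
emp_id=204: dept='sales' → outer ELSE → rest
emp_id=205: dept='ops' → outer ELSE → rest
emp_id=206: dept='hr' → inner[salary < 109076] → T13
emp_id=207: dept='finance' → outer ELSE → rest
emp_id=208: dept='finance' → outer ELSE → rest
emp_id=209: dept='eng' → inner[ELSE] → T9
emp_id=210: dept='finance' → outer ELSE → rest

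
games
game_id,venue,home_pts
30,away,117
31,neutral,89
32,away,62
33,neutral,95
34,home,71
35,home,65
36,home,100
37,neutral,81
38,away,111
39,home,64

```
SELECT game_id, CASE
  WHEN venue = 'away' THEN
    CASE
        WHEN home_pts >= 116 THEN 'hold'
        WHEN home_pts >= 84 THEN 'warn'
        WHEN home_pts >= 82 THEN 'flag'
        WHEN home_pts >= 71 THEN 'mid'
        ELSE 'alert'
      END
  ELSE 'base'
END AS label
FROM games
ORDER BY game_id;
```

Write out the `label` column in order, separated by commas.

game_id=30: venue='away' → inner[home_pts >= 116] → hold
game_id=31: venue='neutral' → outer ELSE → base
game_id=32: venue='away' → inner[ELSE] → alert
game_id=33: venue='neutral' → outer ELSE → base
game_id=34: venue='home' → outer ELSE → base
game_id=35: venue='home' → outer ELSE → base
game_id=36: venue='home' → outer ELSE → base
game_id=37: venue='neutral' → outer ELSE → base
game_id=38: venue='away' → inner[home_pts >= 84] → warn
game_id=39: venue='home' → outer ELSE → base

hold, base, alert, base, base, base, base, base, warn, base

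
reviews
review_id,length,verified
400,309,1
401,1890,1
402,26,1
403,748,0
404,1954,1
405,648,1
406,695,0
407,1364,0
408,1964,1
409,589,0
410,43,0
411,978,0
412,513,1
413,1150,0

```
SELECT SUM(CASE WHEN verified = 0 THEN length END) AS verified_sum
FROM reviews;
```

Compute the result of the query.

review_id=400: ✗
review_id=401: ✗
review_id=402: ✗
review_id=403: ✓ → 748
review_id=404: ✗
review_id=405: ✗
review_id=406: ✓ → 695
review_id=407: ✓ → 1364
review_id=408: ✗
review_id=409: ✓ → 589
review_id=410: ✓ → 43
review_id=411: ✓ → 978
review_id=412: ✗
review_id=413: ✓ → 1150
verified_sum = 748 + 695 + 1364 + 589 + 43 + 978 + 1150 = 5567

5567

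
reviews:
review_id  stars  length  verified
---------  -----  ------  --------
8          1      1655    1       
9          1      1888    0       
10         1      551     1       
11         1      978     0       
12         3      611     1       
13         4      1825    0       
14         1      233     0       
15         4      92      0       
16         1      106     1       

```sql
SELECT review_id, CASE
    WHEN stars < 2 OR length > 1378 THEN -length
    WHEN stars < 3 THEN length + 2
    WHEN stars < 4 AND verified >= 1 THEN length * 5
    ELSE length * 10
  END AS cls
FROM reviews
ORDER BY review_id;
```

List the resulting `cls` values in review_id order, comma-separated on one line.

-1655, -1888, -551, -978, 3055, -1825, -233, 920, -106

review_id=8: stars < 2 OR length > 1378 → -1655
review_id=9: stars < 2 OR length > 1378 → -1888
review_id=10: stars < 2 OR length > 1378 → -551
review_id=11: stars < 2 OR length > 1378 → -978
review_id=12: stars < 4 AND verified >= 1 → 3055
review_id=13: stars < 2 OR length > 1378 → -1825
review_id=14: stars < 2 OR length > 1378 → -233
review_id=15: ELSE → 920
review_id=16: stars < 2 OR length > 1378 → -106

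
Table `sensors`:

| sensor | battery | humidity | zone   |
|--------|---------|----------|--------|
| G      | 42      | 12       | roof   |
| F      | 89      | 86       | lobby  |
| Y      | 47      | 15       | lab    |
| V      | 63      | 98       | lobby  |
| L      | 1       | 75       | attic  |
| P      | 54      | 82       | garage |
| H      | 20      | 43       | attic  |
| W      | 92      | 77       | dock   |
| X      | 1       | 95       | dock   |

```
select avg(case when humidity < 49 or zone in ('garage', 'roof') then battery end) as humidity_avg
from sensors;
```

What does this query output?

sensor=G: ✓ → 42
sensor=F: ✗
sensor=Y: ✓ → 47
sensor=V: ✗
sensor=L: ✗
sensor=P: ✓ → 54
sensor=H: ✓ → 20
sensor=W: ✗
sensor=X: ✗
humidity_avg = (42 + 47 + 54 + 20) / 4 = 40.75

40.75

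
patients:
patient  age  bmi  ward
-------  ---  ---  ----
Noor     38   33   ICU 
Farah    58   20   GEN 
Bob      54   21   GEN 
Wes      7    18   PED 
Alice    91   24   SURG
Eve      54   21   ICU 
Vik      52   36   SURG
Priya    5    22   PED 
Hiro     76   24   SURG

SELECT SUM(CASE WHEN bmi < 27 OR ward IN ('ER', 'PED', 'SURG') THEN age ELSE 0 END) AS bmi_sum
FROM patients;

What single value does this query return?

patient=Noor: ✗
patient=Farah: ✓ → 58
patient=Bob: ✓ → 54
patient=Wes: ✓ → 7
patient=Alice: ✓ → 91
patient=Eve: ✓ → 54
patient=Vik: ✓ → 52
patient=Priya: ✓ → 5
patient=Hiro: ✓ → 76
bmi_sum = 58 + 54 + 7 + 91 + 54 + 52 + 5 + 76 = 397

397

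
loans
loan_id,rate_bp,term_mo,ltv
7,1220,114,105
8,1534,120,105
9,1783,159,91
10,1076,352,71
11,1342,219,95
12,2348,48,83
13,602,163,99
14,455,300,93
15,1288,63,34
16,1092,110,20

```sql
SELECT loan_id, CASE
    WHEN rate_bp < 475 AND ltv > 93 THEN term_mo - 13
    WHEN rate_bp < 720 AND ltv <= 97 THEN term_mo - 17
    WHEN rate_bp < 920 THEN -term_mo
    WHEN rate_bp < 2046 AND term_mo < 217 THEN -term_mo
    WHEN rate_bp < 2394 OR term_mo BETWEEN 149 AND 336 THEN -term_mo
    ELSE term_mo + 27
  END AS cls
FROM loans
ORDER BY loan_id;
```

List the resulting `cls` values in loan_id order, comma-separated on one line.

loan_id=7: rate_bp < 2046 AND term_mo < 217 → -114
loan_id=8: rate_bp < 2046 AND term_mo < 217 → -120
loan_id=9: rate_bp < 2046 AND term_mo < 217 → -159
loan_id=10: rate_bp < 2394 OR term_mo BETWEEN 149 AND 336 → -352
loan_id=11: rate_bp < 2394 OR term_mo BETWEEN 149 AND 336 → -219
loan_id=12: rate_bp < 2394 OR term_mo BETWEEN 149 AND 336 → -48
loan_id=13: rate_bp < 920 → -163
loan_id=14: rate_bp < 720 AND ltv <= 97 → 283
loan_id=15: rate_bp < 2046 AND term_mo < 217 → -63
loan_id=16: rate_bp < 2046 AND term_mo < 217 → -110

-114, -120, -159, -352, -219, -48, -163, 283, -63, -110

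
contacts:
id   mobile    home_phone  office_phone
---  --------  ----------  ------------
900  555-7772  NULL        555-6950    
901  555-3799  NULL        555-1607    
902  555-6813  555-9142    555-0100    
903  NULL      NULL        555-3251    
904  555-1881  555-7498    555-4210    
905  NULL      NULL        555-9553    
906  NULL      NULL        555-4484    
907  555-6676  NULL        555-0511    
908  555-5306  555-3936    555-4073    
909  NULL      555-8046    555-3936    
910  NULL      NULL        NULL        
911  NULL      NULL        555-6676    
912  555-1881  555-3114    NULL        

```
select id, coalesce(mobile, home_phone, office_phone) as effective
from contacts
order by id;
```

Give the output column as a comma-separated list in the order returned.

id=900: mobile=555-7772 → 555-7772
id=901: mobile=555-3799 → 555-3799
id=902: mobile=555-6813 → 555-6813
id=903: mobile=NULL, home_phone=NULL, office_phone=555-3251 → 555-3251
id=904: mobile=555-1881 → 555-1881
id=905: mobile=NULL, home_phone=NULL, office_phone=555-9553 → 555-9553
id=906: mobile=NULL, home_phone=NULL, office_phone=555-4484 → 555-4484
id=907: mobile=555-6676 → 555-6676
id=908: mobile=555-5306 → 555-5306
id=909: mobile=NULL, home_phone=555-8046 → 555-8046
id=910: mobile=NULL, home_phone=NULL, office_phone=NULL (all NULL) → NULL
id=911: mobile=NULL, home_phone=NULL, office_phone=555-6676 → 555-6676
id=912: mobile=555-1881 → 555-1881

555-7772, 555-3799, 555-6813, 555-3251, 555-1881, 555-9553, 555-4484, 555-6676, 555-5306, 555-8046, NULL, 555-6676, 555-1881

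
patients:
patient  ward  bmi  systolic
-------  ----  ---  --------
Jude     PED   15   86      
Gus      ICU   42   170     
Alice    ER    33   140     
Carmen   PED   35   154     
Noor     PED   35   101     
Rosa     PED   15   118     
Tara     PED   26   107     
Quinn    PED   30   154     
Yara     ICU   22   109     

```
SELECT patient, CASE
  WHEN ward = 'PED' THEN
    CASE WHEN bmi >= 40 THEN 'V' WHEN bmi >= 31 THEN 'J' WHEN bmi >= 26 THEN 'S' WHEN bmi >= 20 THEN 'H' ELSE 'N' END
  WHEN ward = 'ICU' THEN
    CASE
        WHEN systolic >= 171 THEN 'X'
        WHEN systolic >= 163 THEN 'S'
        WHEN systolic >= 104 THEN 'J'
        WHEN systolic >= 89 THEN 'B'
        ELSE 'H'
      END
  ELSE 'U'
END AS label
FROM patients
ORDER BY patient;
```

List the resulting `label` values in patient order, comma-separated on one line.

patient=Alice: ward='ER' → outer ELSE → U
patient=Carmen: ward='PED' → inner[bmi >= 31] → J
patient=Gus: ward='ICU' → inner[systolic >= 163] → S
patient=Jude: ward='PED' → inner[ELSE] → N
patient=Noor: ward='PED' → inner[bmi >= 31] → J
patient=Quinn: ward='PED' → inner[bmi >= 26] → S
patient=Rosa: ward='PED' → inner[ELSE] → N
patient=Tara: ward='PED' → inner[bmi >= 26] → S
patient=Yara: ward='ICU' → inner[systolic >= 104] → J

U, J, S, N, J, S, N, S, J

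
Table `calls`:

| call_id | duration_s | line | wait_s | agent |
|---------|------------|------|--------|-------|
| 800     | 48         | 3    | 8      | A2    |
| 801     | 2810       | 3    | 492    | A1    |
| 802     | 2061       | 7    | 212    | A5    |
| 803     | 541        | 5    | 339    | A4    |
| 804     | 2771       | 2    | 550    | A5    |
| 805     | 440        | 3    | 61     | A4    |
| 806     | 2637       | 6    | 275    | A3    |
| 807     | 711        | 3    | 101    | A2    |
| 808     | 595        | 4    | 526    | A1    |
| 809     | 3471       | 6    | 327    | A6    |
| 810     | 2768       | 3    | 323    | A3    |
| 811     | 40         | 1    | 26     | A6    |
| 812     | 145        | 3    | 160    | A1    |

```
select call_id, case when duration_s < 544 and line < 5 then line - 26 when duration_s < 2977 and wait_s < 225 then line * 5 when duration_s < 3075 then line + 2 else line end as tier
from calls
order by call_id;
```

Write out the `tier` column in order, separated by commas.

call_id=800: duration_s < 544 and line < 5 → -23
call_id=801: duration_s < 3075 → 5
call_id=802: duration_s < 2977 and wait_s < 225 → 35
call_id=803: duration_s < 3075 → 7
call_id=804: duration_s < 3075 → 4
call_id=805: duration_s < 544 and line < 5 → -23
call_id=806: duration_s < 3075 → 8
call_id=807: duration_s < 2977 and wait_s < 225 → 15
call_id=808: duration_s < 3075 → 6
call_id=809: ELSE → 6
call_id=810: duration_s < 3075 → 5
call_id=811: duration_s < 544 and line < 5 → -25
call_id=812: duration_s < 544 and line < 5 → -23

-23, 5, 35, 7, 4, -23, 8, 15, 6, 6, 5, -25, -23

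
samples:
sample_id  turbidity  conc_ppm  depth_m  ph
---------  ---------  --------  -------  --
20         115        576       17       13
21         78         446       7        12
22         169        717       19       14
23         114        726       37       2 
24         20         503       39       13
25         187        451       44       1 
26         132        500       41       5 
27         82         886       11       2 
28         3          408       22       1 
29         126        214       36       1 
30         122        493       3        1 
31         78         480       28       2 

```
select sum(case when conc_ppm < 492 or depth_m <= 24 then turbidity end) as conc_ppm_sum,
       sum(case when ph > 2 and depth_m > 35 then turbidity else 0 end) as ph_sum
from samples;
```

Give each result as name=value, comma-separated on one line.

conc_ppm_sum=960, ph_sum=152

[conc_ppm_sum: conc_ppm < 492 or depth_m <= 24]
sample_id=20: ✓ → 115
sample_id=21: ✓ → 78
sample_id=22: ✓ → 169
sample_id=23: ✗
sample_id=24: ✗
sample_id=25: ✓ → 187
sample_id=26: ✗
sample_id=27: ✓ → 82
sample_id=28: ✓ → 3
sample_id=29: ✓ → 126
sample_id=30: ✓ → 122
sample_id=31: ✓ → 78
conc_ppm_sum = 115 + 78 + 169 + 187 + 82 + 3 + 126 + 122 + 78 = 960
—
[ph_sum: ph > 2 and depth_m > 35]
sample_id=20: ✗
sample_id=21: ✗
sample_id=22: ✗
sample_id=23: ✗
sample_id=24: ✓ → 20
sample_id=25: ✗
sample_id=26: ✓ → 132
sample_id=27: ✗
sample_id=28: ✗
sample_id=29: ✗
sample_id=30: ✗
sample_id=31: ✗
ph_sum = 20 + 132 = 152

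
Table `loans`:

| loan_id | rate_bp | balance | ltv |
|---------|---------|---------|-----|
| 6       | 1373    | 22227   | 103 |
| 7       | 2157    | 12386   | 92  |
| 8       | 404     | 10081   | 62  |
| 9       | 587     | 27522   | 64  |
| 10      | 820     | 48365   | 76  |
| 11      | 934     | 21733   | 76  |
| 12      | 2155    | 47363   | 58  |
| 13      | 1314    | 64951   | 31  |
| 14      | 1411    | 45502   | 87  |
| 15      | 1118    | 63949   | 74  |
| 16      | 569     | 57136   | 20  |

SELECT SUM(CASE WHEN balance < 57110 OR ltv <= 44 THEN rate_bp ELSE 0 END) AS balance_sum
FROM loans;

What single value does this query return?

11724

loan_id=6: ✓ → 1373
loan_id=7: ✓ → 2157
loan_id=8: ✓ → 404
loan_id=9: ✓ → 587
loan_id=10: ✓ → 820
loan_id=11: ✓ → 934
loan_id=12: ✓ → 2155
loan_id=13: ✓ → 1314
loan_id=14: ✓ → 1411
loan_id=15: ✗
loan_id=16: ✓ → 569
balance_sum = 1373 + 2157 + 404 + 587 + 820 + 934 + 2155 + 1314 + 1411 + 569 = 11724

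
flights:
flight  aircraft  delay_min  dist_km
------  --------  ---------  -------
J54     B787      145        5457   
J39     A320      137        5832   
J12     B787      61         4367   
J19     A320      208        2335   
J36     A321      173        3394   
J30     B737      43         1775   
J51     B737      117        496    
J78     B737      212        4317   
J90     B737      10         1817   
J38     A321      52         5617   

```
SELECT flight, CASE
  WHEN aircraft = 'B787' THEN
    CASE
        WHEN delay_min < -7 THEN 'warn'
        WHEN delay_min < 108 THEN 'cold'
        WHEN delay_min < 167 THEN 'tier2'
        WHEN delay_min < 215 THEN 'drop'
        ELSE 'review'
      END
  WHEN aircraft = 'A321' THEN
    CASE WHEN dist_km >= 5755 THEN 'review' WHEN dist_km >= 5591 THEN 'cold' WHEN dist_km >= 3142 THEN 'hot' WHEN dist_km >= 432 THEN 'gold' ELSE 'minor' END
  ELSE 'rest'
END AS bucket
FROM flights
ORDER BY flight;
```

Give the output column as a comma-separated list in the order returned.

cold, rest, rest, hot, cold, rest, rest, tier2, rest, rest

flight=J12: aircraft='B787' → inner[delay_min < 108] → cold
flight=J19: aircraft='A320' → outer ELSE → rest
flight=J30: aircraft='B737' → outer ELSE → rest
flight=J36: aircraft='A321' → inner[dist_km >= 3142] → hot
flight=J38: aircraft='A321' → inner[dist_km >= 5591] → cold
flight=J39: aircraft='A320' → outer ELSE → rest
flight=J51: aircraft='B737' → outer ELSE → rest
flight=J54: aircraft='B787' → inner[delay_min < 167] → tier2
flight=J78: aircraft='B737' → outer ELSE → rest
flight=J90: aircraft='B737' → outer ELSE → rest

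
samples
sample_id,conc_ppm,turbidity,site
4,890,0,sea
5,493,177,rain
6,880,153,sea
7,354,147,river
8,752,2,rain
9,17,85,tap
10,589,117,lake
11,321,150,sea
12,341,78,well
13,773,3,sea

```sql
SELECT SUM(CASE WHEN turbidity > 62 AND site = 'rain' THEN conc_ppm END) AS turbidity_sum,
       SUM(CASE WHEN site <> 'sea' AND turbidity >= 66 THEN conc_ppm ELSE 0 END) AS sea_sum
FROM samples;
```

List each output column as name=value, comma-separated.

turbidity_sum=493, sea_sum=1794

[turbidity_sum: turbidity > 62 AND site = 'rain']
sample_id=4: ✗
sample_id=5: ✓ → 493
sample_id=6: ✗
sample_id=7: ✗
sample_id=8: ✗
sample_id=9: ✗
sample_id=10: ✗
sample_id=11: ✗
sample_id=12: ✗
sample_id=13: ✗
turbidity_sum = 493
—
[sea_sum: site <> 'sea' AND turbidity >= 66]
sample_id=4: ✗
sample_id=5: ✓ → 493
sample_id=6: ✗
sample_id=7: ✓ → 354
sample_id=8: ✗
sample_id=9: ✓ → 17
sample_id=10: ✓ → 589
sample_id=11: ✗
sample_id=12: ✓ → 341
sample_id=13: ✗
sea_sum = 493 + 354 + 17 + 589 + 341 = 1794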